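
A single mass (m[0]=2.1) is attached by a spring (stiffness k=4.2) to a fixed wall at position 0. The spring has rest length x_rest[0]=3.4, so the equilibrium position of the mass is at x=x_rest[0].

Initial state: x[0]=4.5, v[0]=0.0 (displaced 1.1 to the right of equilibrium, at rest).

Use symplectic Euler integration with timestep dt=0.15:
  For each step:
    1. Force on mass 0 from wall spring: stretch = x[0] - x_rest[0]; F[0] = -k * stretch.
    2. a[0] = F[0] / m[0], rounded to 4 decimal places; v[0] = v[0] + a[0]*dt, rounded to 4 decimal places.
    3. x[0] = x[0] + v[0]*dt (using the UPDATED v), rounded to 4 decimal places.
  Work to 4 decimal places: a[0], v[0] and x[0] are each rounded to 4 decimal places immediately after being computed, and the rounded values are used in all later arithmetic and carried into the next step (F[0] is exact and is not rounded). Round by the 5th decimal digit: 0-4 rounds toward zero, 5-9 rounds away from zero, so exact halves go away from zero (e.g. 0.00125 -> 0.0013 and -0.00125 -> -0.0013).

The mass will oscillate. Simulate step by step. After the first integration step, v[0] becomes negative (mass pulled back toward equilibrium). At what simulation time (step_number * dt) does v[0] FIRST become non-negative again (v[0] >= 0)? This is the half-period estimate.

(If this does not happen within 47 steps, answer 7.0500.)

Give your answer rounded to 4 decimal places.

Answer: 2.2500

Derivation:
Step 0: x=[4.5000] v=[0.0000]
Step 1: x=[4.4505] v=[-0.3300]
Step 2: x=[4.3537] v=[-0.6452]
Step 3: x=[4.2140] v=[-0.9313]
Step 4: x=[4.0377] v=[-1.1755]
Step 5: x=[3.8327] v=[-1.3668]
Step 6: x=[3.6082] v=[-1.4966]
Step 7: x=[3.3743] v=[-1.5591]
Step 8: x=[3.1416] v=[-1.5514]
Step 9: x=[2.9205] v=[-1.4739]
Step 10: x=[2.7210] v=[-1.3301]
Step 11: x=[2.5520] v=[-1.1264]
Step 12: x=[2.4212] v=[-0.8720]
Step 13: x=[2.3344] v=[-0.5784]
Step 14: x=[2.2956] v=[-0.2587]
Step 15: x=[2.3065] v=[0.0726]
First v>=0 after going negative at step 15, time=2.2500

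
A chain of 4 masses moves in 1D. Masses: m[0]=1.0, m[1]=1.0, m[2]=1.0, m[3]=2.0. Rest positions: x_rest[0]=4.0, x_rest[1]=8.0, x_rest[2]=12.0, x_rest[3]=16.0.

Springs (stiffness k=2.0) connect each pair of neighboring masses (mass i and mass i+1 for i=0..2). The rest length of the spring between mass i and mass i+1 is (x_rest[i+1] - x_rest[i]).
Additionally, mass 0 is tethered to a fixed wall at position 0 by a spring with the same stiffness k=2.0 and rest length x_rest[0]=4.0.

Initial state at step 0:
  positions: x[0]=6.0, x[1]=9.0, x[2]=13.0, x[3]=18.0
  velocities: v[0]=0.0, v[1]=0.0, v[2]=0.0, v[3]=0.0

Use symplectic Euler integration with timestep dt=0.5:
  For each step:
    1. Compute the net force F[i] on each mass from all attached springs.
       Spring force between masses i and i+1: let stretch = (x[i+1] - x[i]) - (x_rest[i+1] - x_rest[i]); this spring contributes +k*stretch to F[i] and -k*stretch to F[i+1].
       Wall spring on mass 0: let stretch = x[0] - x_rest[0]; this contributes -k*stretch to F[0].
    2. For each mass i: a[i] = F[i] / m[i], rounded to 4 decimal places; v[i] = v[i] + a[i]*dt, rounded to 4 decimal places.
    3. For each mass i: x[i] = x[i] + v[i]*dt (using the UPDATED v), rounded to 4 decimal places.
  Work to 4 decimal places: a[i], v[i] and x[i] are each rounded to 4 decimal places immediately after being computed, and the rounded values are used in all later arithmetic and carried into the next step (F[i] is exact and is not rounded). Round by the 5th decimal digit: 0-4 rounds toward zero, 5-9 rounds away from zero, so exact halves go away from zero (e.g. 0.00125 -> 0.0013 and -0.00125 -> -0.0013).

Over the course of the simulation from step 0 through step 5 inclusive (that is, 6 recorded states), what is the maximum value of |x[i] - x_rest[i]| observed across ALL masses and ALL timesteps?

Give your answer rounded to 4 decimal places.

Answer: 2.1250

Derivation:
Step 0: x=[6.0000 9.0000 13.0000 18.0000] v=[0.0000 0.0000 0.0000 0.0000]
Step 1: x=[4.5000 9.5000 13.5000 17.7500] v=[-3.0000 1.0000 1.0000 -0.5000]
Step 2: x=[3.2500 9.5000 14.1250 17.4375] v=[-2.5000 0.0000 1.2500 -0.6250]
Step 3: x=[3.5000 8.6875 14.0938 17.2969] v=[0.5000 -1.6250 -0.0625 -0.2813]
Step 4: x=[4.5938 7.9844 12.9610 17.3555] v=[2.1875 -1.4062 -2.2657 0.1172]
Step 5: x=[5.0860 8.0743 11.5371 17.3155] v=[0.9843 0.1798 -2.8478 -0.0801]
Max displacement = 2.1250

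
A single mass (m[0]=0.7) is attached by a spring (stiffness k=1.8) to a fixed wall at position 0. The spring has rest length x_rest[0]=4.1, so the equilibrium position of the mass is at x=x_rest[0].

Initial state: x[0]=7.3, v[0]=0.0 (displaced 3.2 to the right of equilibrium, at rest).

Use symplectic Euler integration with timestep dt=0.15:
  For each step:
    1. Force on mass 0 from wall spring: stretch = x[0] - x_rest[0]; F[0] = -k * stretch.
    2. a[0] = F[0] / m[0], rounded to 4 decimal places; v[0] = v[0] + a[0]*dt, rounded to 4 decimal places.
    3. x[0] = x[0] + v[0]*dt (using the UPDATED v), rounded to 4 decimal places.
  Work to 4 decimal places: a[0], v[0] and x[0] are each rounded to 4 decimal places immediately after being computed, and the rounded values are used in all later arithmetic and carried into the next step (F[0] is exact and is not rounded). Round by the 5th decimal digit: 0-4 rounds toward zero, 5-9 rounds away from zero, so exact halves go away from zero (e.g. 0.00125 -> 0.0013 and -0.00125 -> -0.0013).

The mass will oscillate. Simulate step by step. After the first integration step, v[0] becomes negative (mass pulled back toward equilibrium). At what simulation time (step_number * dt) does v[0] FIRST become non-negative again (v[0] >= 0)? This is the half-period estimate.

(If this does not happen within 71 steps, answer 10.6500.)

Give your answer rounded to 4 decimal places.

Step 0: x=[7.3000] v=[0.0000]
Step 1: x=[7.1149] v=[-1.2343]
Step 2: x=[6.7553] v=[-2.3972]
Step 3: x=[6.2421] v=[-3.4214]
Step 4: x=[5.6050] v=[-4.2476]
Step 5: x=[4.8808] v=[-4.8281]
Step 6: x=[4.1114] v=[-5.1293]
Step 7: x=[3.3413] v=[-5.1337]
Step 8: x=[2.6151] v=[-4.8411]
Step 9: x=[1.9748] v=[-4.2684]
Step 10: x=[1.4575] v=[-3.4487]
Step 11: x=[1.0931] v=[-2.4295]
Step 12: x=[0.9026] v=[-1.2697]
Step 13: x=[0.8971] v=[-0.0364]
Step 14: x=[1.0770] v=[1.1990]
First v>=0 after going negative at step 14, time=2.1000

Answer: 2.1000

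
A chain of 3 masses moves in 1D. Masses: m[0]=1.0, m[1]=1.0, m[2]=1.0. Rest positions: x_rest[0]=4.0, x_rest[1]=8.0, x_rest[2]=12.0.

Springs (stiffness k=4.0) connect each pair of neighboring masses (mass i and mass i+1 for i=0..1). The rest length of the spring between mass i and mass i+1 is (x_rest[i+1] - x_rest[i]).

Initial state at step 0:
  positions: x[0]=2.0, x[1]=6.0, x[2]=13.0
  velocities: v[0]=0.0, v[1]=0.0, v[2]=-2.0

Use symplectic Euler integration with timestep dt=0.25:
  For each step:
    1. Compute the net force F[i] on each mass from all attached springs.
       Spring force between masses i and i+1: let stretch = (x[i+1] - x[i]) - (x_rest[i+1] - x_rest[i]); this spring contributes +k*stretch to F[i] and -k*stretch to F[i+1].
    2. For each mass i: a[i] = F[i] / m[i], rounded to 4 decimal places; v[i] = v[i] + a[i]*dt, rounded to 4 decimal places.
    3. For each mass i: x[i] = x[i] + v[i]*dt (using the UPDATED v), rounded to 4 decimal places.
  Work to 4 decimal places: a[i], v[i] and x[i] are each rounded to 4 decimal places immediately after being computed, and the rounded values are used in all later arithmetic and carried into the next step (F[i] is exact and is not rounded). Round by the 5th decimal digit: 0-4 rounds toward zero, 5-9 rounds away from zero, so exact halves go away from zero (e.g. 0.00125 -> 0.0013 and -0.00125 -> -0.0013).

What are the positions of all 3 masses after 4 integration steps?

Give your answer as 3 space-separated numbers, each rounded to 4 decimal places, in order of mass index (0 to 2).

Answer: 3.4961 6.9414 8.5625

Derivation:
Step 0: x=[2.0000 6.0000 13.0000] v=[0.0000 0.0000 -2.0000]
Step 1: x=[2.0000 6.7500 11.7500] v=[0.0000 3.0000 -5.0000]
Step 2: x=[2.1875 7.5625 10.2500] v=[0.7500 3.2500 -6.0000]
Step 3: x=[2.7188 7.7031 9.0781] v=[2.1250 0.5625 -4.6875]
Step 4: x=[3.4961 6.9414 8.5625] v=[3.1093 -3.0468 -2.0625]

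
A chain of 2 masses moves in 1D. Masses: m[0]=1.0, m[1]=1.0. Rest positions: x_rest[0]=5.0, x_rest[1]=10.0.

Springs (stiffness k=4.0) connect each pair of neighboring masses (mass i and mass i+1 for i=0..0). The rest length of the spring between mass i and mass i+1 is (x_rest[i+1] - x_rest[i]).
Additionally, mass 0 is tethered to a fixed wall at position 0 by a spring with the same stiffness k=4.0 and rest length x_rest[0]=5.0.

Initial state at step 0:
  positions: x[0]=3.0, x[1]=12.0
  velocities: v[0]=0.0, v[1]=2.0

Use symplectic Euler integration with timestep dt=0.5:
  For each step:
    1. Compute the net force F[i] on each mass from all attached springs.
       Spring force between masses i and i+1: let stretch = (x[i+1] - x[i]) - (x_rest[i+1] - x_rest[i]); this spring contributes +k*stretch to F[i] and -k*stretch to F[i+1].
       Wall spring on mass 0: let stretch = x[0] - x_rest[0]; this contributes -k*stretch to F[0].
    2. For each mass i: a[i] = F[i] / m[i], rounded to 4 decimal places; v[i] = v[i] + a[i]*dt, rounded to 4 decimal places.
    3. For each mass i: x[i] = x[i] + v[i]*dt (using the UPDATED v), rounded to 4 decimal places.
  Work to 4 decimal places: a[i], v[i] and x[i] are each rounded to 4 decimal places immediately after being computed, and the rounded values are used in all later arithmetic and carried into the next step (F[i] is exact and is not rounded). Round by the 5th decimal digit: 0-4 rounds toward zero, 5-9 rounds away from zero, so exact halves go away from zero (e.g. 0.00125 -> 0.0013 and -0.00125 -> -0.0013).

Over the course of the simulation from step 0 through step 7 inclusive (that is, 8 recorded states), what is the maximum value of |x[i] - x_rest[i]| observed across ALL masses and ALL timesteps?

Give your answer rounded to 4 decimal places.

Answer: 4.0000

Derivation:
Step 0: x=[3.0000 12.0000] v=[0.0000 2.0000]
Step 1: x=[9.0000 9.0000] v=[12.0000 -6.0000]
Step 2: x=[6.0000 11.0000] v=[-6.0000 4.0000]
Step 3: x=[2.0000 13.0000] v=[-8.0000 4.0000]
Step 4: x=[7.0000 9.0000] v=[10.0000 -8.0000]
Step 5: x=[7.0000 8.0000] v=[0.0000 -2.0000]
Step 6: x=[1.0000 11.0000] v=[-12.0000 6.0000]
Step 7: x=[4.0000 9.0000] v=[6.0000 -4.0000]
Max displacement = 4.0000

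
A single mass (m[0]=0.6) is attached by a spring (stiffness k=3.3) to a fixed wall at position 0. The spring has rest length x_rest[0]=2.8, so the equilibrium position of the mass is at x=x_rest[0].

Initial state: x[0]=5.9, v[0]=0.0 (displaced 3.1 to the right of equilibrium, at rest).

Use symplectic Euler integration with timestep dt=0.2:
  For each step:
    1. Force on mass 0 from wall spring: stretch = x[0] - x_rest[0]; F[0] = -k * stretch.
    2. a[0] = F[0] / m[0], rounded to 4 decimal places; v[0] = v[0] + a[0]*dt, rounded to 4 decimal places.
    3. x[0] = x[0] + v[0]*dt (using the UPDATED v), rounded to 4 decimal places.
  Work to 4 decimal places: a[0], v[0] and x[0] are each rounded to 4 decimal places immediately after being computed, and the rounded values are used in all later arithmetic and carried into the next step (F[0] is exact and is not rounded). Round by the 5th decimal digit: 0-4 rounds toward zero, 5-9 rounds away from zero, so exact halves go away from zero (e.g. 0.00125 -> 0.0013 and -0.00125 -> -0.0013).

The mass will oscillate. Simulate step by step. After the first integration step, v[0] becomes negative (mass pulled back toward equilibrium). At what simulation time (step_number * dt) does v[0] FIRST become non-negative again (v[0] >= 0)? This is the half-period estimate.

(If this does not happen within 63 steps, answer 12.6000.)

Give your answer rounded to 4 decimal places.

Answer: 1.4000

Derivation:
Step 0: x=[5.9000] v=[0.0000]
Step 1: x=[5.2180] v=[-3.4100]
Step 2: x=[4.0040] v=[-6.0698]
Step 3: x=[2.5252] v=[-7.3942]
Step 4: x=[1.1068] v=[-7.0919]
Step 5: x=[0.0609] v=[-5.2294]
Step 6: x=[-0.3824] v=[-2.2164]
Step 7: x=[-0.1256] v=[1.2842]
First v>=0 after going negative at step 7, time=1.4000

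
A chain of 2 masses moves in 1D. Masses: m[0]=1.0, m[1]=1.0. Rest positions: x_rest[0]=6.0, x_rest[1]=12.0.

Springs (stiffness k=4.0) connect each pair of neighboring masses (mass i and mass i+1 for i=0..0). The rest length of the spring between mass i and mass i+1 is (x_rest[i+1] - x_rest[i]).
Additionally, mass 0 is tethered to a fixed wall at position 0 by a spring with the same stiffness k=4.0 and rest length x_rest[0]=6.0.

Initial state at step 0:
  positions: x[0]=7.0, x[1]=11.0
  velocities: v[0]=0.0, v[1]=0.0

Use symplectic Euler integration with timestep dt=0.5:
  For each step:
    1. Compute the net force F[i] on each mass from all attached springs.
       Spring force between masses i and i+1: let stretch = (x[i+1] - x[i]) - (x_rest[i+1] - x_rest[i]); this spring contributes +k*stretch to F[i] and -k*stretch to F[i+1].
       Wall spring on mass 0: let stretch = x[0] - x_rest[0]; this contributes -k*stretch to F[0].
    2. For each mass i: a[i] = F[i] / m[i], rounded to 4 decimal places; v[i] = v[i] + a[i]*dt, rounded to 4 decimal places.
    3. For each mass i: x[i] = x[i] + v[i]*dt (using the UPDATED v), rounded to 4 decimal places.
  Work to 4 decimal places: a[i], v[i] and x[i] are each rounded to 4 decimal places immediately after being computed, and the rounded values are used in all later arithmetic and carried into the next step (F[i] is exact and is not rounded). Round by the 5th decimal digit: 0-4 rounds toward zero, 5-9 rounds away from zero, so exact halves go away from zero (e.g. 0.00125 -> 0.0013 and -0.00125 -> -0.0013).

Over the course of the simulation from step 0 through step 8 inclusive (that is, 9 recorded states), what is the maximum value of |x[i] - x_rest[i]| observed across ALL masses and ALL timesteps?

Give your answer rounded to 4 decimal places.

Answer: 2.0000

Derivation:
Step 0: x=[7.0000 11.0000] v=[0.0000 0.0000]
Step 1: x=[4.0000 13.0000] v=[-6.0000 4.0000]
Step 2: x=[6.0000 12.0000] v=[4.0000 -2.0000]
Step 3: x=[8.0000 11.0000] v=[4.0000 -2.0000]
Step 4: x=[5.0000 13.0000] v=[-6.0000 4.0000]
Step 5: x=[5.0000 13.0000] v=[0.0000 0.0000]
Step 6: x=[8.0000 11.0000] v=[6.0000 -4.0000]
Step 7: x=[6.0000 12.0000] v=[-4.0000 2.0000]
Step 8: x=[4.0000 13.0000] v=[-4.0000 2.0000]
Max displacement = 2.0000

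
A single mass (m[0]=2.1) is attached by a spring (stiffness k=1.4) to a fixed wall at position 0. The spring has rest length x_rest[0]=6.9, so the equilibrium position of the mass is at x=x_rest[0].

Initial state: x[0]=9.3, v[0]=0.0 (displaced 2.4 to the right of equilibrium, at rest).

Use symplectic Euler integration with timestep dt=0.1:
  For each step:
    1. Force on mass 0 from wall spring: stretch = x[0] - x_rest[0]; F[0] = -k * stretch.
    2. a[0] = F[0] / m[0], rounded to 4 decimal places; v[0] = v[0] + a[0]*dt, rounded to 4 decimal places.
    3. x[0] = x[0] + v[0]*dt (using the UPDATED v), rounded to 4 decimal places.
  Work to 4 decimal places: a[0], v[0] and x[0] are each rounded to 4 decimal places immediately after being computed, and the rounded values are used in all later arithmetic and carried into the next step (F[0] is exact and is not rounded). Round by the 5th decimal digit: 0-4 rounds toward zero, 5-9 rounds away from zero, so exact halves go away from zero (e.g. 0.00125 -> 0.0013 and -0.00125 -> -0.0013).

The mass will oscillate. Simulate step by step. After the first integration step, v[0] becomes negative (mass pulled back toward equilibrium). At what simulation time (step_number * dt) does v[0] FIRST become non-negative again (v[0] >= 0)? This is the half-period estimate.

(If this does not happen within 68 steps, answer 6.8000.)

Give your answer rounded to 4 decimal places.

Answer: 3.9000

Derivation:
Step 0: x=[9.3000] v=[0.0000]
Step 1: x=[9.2840] v=[-0.1600]
Step 2: x=[9.2521] v=[-0.3189]
Step 3: x=[9.2045] v=[-0.4757]
Step 4: x=[9.1416] v=[-0.6293]
Step 5: x=[9.0637] v=[-0.7787]
Step 6: x=[8.9714] v=[-0.9230]
Step 7: x=[8.8653] v=[-1.0611]
Step 8: x=[8.7461] v=[-1.1921]
Step 9: x=[8.6146] v=[-1.3152]
Step 10: x=[8.4717] v=[-1.4295]
Step 11: x=[8.3183] v=[-1.5343]
Step 12: x=[8.1554] v=[-1.6289]
Step 13: x=[7.9841] v=[-1.7126]
Step 14: x=[7.8056] v=[-1.7849]
Step 15: x=[7.6211] v=[-1.8453]
Step 16: x=[7.4318] v=[-1.8934]
Step 17: x=[7.2389] v=[-1.9289]
Step 18: x=[7.0438] v=[-1.9515]
Step 19: x=[6.8477] v=[-1.9611]
Step 20: x=[6.6519] v=[-1.9576]
Step 21: x=[6.4578] v=[-1.9411]
Step 22: x=[6.2666] v=[-1.9116]
Step 23: x=[6.0797] v=[-1.8694]
Step 24: x=[5.8982] v=[-1.8147]
Step 25: x=[5.7234] v=[-1.7479]
Step 26: x=[5.5565] v=[-1.6695]
Step 27: x=[5.3985] v=[-1.5799]
Step 28: x=[5.2505] v=[-1.4798]
Step 29: x=[5.1135] v=[-1.3698]
Step 30: x=[4.9884] v=[-1.2507]
Step 31: x=[4.8761] v=[-1.1233]
Step 32: x=[4.7773] v=[-0.9884]
Step 33: x=[4.6926] v=[-0.8469]
Step 34: x=[4.6226] v=[-0.6997]
Step 35: x=[4.5678] v=[-0.5479]
Step 36: x=[4.5286] v=[-0.3924]
Step 37: x=[4.5052] v=[-0.2343]
Step 38: x=[4.4977] v=[-0.0747]
Step 39: x=[4.5063] v=[0.0855]
First v>=0 after going negative at step 39, time=3.9000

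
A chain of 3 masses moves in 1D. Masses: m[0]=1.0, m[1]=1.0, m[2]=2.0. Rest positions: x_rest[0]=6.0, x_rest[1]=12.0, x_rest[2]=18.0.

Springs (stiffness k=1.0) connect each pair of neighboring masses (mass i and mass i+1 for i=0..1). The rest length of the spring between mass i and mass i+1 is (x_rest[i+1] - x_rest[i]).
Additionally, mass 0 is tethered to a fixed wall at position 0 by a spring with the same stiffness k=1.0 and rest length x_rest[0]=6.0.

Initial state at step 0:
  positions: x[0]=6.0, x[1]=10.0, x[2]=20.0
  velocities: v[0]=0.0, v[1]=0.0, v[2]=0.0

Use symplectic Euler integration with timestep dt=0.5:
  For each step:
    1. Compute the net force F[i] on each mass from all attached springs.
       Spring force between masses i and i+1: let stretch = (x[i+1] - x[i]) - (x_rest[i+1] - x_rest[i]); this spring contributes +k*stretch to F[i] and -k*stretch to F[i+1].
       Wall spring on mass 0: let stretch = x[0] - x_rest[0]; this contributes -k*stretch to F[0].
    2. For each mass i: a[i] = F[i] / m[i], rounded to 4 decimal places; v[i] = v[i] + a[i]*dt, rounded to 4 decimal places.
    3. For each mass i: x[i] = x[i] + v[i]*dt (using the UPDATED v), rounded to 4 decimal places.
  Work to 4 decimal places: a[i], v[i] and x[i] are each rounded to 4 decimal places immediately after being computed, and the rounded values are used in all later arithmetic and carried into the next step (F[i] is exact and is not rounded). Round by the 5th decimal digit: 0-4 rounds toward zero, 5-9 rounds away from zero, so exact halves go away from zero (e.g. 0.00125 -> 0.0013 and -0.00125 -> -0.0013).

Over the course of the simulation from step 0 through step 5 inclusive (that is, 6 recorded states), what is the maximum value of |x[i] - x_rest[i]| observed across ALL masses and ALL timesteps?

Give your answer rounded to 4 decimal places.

Answer: 2.7188

Derivation:
Step 0: x=[6.0000 10.0000 20.0000] v=[0.0000 0.0000 0.0000]
Step 1: x=[5.5000 11.5000 19.5000] v=[-1.0000 3.0000 -1.0000]
Step 2: x=[5.1250 13.5000 18.7500] v=[-0.7500 4.0000 -1.5000]
Step 3: x=[5.5625 14.7188 18.0938] v=[0.8750 2.4375 -1.3125]
Step 4: x=[6.8985 14.4922 17.7657] v=[2.6719 -0.4532 -0.6563]
Step 5: x=[8.4083 13.1856 17.7784] v=[3.0195 -2.6133 0.0254]
Max displacement = 2.7188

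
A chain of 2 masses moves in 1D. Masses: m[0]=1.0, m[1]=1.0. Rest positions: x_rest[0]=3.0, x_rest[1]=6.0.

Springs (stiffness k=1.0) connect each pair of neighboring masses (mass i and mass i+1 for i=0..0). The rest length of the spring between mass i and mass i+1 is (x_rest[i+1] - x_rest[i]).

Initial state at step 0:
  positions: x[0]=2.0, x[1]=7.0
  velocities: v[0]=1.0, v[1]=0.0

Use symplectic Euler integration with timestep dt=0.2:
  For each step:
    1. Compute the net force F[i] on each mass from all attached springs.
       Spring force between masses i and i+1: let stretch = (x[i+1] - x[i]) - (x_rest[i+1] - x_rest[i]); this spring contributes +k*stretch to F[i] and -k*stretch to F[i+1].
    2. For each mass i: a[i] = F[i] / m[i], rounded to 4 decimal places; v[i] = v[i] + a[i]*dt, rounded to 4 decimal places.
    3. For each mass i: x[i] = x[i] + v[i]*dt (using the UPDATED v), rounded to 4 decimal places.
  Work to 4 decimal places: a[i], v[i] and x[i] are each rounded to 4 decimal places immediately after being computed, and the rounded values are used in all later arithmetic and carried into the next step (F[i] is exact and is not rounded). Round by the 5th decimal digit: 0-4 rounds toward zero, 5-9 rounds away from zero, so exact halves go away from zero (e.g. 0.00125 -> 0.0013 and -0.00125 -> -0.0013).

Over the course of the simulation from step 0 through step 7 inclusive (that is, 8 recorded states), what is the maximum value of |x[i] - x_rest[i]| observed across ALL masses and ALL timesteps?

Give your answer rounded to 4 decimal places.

Answer: 1.5613

Derivation:
Step 0: x=[2.0000 7.0000] v=[1.0000 0.0000]
Step 1: x=[2.2800 6.9200] v=[1.4000 -0.4000]
Step 2: x=[2.6256 6.7744] v=[1.7280 -0.7280]
Step 3: x=[3.0172 6.5828] v=[1.9578 -0.9578]
Step 4: x=[3.4314 6.3686] v=[2.0709 -1.0709]
Step 5: x=[3.8431 6.1569] v=[2.0583 -1.0583]
Step 6: x=[4.2273 5.9727] v=[1.9211 -0.9211]
Step 7: x=[4.5613 5.8387] v=[1.6702 -0.6702]
Max displacement = 1.5613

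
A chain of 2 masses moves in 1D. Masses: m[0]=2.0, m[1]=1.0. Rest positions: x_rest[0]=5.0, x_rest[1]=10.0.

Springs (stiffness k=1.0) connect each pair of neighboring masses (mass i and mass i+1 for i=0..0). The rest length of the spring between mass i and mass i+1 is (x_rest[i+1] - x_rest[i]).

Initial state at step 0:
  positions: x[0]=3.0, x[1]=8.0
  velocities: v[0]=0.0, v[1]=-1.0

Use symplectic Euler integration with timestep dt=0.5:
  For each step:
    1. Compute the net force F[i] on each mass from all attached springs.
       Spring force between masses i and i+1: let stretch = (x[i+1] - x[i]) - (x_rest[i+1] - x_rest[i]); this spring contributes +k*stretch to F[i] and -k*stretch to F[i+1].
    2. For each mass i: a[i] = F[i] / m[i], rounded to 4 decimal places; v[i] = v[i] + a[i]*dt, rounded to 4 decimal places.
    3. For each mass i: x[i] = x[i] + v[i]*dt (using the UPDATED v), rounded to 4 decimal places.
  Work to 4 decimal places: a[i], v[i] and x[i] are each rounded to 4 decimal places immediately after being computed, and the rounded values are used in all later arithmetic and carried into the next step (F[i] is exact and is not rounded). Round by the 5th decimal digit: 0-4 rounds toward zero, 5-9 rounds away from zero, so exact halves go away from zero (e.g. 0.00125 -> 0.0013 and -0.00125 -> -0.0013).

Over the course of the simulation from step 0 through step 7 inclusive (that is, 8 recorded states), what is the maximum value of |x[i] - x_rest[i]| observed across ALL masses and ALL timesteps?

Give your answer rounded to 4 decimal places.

Step 0: x=[3.0000 8.0000] v=[0.0000 -1.0000]
Step 1: x=[3.0000 7.5000] v=[0.0000 -1.0000]
Step 2: x=[2.9375 7.1250] v=[-0.1250 -0.7500]
Step 3: x=[2.7734 6.9531] v=[-0.3282 -0.3438]
Step 4: x=[2.5068 6.9863] v=[-0.5333 0.0664]
Step 5: x=[2.1751 7.1497] v=[-0.6635 0.3267]
Step 6: x=[1.8402 7.3194] v=[-0.6699 0.3394]
Step 7: x=[1.5652 7.3693] v=[-0.5501 0.0998]
Max displacement = 3.4348

Answer: 3.4348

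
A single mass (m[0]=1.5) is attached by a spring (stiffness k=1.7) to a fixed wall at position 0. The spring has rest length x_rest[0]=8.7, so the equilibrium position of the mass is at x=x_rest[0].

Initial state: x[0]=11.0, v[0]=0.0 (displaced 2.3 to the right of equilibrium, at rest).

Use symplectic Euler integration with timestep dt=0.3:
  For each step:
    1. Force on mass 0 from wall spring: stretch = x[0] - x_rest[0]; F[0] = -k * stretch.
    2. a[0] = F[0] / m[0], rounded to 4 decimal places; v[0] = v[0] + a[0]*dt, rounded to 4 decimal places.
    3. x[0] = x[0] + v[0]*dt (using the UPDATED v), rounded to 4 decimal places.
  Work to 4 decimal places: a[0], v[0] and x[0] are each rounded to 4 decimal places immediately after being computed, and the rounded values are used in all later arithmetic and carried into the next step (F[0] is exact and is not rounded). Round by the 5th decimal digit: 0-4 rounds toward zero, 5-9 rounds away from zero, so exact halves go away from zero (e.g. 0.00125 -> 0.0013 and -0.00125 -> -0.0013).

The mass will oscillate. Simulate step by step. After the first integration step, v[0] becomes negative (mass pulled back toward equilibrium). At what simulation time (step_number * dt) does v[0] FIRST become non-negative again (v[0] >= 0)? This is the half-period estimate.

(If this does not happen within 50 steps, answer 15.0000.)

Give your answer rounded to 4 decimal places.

Answer: 3.0000

Derivation:
Step 0: x=[11.0000] v=[0.0000]
Step 1: x=[10.7654] v=[-0.7820]
Step 2: x=[10.3201] v=[-1.4842]
Step 3: x=[9.7096] v=[-2.0350]
Step 4: x=[8.9961] v=[-2.3783]
Step 5: x=[8.2524] v=[-2.4790]
Step 6: x=[7.5544] v=[-2.3268]
Step 7: x=[6.9732] v=[-1.9373]
Step 8: x=[6.5681] v=[-1.3502]
Step 9: x=[6.3805] v=[-0.6253]
Step 10: x=[6.4295] v=[0.1633]
First v>=0 after going negative at step 10, time=3.0000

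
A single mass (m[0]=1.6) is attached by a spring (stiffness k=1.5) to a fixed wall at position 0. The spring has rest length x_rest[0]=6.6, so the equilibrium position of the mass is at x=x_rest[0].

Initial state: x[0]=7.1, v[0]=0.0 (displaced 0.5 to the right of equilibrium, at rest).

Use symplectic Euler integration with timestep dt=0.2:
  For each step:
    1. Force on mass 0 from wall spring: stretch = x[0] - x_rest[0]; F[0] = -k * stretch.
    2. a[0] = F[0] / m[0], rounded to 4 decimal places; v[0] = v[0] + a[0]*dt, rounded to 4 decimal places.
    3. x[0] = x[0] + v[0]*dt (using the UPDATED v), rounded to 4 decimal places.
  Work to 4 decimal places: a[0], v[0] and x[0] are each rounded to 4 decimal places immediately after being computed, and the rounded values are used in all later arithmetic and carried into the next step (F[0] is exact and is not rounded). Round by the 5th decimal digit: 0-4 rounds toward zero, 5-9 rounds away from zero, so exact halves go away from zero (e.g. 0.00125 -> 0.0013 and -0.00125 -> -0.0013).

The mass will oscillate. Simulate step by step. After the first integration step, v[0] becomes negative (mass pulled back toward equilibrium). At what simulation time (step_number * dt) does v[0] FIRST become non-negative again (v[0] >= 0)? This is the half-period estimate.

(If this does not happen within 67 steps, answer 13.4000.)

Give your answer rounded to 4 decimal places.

Answer: 3.4000

Derivation:
Step 0: x=[7.1000] v=[0.0000]
Step 1: x=[7.0812] v=[-0.0938]
Step 2: x=[7.0444] v=[-0.1840]
Step 3: x=[6.9909] v=[-0.2673]
Step 4: x=[6.9228] v=[-0.3406]
Step 5: x=[6.8426] v=[-0.4011]
Step 6: x=[6.7533] v=[-0.4466]
Step 7: x=[6.6582] v=[-0.4753]
Step 8: x=[6.5610] v=[-0.4862]
Step 9: x=[6.4652] v=[-0.4789]
Step 10: x=[6.3745] v=[-0.4536]
Step 11: x=[6.2922] v=[-0.4113]
Step 12: x=[6.2215] v=[-0.3536]
Step 13: x=[6.1650] v=[-0.2826]
Step 14: x=[6.1248] v=[-0.2010]
Step 15: x=[6.1024] v=[-0.1119]
Step 16: x=[6.0987] v=[-0.0186]
Step 17: x=[6.1138] v=[0.0754]
First v>=0 after going negative at step 17, time=3.4000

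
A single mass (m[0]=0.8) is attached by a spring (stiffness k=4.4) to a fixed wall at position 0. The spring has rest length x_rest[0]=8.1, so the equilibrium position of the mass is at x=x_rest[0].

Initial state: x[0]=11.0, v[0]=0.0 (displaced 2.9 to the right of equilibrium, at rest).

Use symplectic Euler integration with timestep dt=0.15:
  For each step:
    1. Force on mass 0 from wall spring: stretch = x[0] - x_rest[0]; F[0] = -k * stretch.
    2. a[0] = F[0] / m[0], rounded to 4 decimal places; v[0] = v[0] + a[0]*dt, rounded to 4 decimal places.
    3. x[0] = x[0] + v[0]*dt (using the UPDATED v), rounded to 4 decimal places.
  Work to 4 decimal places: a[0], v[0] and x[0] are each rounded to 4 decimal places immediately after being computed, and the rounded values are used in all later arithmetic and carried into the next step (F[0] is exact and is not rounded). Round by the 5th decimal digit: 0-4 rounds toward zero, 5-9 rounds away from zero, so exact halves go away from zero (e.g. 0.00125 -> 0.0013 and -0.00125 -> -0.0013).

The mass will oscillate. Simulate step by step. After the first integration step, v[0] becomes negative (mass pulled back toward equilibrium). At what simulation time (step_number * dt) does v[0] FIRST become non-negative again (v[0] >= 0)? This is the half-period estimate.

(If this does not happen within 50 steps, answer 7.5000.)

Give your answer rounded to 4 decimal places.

Answer: 1.3500

Derivation:
Step 0: x=[11.0000] v=[0.0000]
Step 1: x=[10.6411] v=[-2.3925]
Step 2: x=[9.9678] v=[-4.4889]
Step 3: x=[9.0633] v=[-6.0298]
Step 4: x=[8.0396] v=[-6.8245]
Step 5: x=[7.0234] v=[-6.7747]
Step 6: x=[6.1404] v=[-5.8865]
Step 7: x=[5.4999] v=[-4.2698]
Step 8: x=[5.1812] v=[-2.1247]
Step 9: x=[5.2237] v=[0.2833]
First v>=0 after going negative at step 9, time=1.3500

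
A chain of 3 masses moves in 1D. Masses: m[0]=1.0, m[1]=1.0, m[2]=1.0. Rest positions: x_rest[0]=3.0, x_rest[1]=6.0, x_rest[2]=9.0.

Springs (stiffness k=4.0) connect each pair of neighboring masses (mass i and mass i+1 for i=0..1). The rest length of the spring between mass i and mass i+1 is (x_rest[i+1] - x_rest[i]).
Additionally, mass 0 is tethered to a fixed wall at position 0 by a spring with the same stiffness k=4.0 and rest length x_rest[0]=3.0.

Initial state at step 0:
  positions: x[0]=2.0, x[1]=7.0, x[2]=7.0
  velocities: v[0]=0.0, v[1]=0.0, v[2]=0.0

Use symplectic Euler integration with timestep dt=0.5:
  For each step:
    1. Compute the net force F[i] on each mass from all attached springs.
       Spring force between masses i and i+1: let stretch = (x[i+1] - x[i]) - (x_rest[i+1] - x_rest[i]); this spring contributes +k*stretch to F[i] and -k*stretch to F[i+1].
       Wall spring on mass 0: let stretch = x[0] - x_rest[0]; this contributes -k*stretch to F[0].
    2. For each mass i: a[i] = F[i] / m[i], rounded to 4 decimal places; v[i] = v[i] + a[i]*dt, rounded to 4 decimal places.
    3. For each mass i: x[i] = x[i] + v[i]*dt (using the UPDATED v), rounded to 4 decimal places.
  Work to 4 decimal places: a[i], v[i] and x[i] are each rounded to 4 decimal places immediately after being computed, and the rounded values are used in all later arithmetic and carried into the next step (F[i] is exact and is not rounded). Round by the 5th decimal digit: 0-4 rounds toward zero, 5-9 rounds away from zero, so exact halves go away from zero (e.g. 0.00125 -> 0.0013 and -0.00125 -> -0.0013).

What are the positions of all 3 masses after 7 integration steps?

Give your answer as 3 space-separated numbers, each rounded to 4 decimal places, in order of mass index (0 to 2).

Step 0: x=[2.0000 7.0000 7.0000] v=[0.0000 0.0000 0.0000]
Step 1: x=[5.0000 2.0000 10.0000] v=[6.0000 -10.0000 6.0000]
Step 2: x=[0.0000 8.0000 8.0000] v=[-10.0000 12.0000 -4.0000]
Step 3: x=[3.0000 6.0000 9.0000] v=[6.0000 -4.0000 2.0000]
Step 4: x=[6.0000 4.0000 10.0000] v=[6.0000 -4.0000 2.0000]
Step 5: x=[1.0000 10.0000 8.0000] v=[-10.0000 12.0000 -4.0000]
Step 6: x=[4.0000 5.0000 11.0000] v=[6.0000 -10.0000 6.0000]
Step 7: x=[4.0000 5.0000 11.0000] v=[0.0000 0.0000 0.0000]

Answer: 4.0000 5.0000 11.0000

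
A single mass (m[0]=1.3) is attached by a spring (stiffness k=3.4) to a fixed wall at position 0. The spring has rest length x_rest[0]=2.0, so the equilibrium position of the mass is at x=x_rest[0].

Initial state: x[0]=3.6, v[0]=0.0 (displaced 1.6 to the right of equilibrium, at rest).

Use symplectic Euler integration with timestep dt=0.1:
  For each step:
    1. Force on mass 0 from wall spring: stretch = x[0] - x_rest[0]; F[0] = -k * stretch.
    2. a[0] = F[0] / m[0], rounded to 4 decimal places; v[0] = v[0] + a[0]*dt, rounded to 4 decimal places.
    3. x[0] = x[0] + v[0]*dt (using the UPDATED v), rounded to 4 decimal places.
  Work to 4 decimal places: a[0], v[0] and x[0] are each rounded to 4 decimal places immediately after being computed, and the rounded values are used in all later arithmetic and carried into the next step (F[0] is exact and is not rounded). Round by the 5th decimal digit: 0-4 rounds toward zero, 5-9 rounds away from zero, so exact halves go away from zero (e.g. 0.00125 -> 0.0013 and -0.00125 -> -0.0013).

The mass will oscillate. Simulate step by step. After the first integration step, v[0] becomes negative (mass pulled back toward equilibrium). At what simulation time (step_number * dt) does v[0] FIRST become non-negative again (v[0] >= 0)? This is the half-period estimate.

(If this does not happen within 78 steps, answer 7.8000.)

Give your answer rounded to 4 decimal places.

Step 0: x=[3.6000] v=[0.0000]
Step 1: x=[3.5582] v=[-0.4185]
Step 2: x=[3.4756] v=[-0.8260]
Step 3: x=[3.3544] v=[-1.2119]
Step 4: x=[3.1978] v=[-1.5661]
Step 5: x=[3.0099] v=[-1.8794]
Step 6: x=[2.7956] v=[-2.1435]
Step 7: x=[2.5604] v=[-2.3516]
Step 8: x=[2.3106] v=[-2.4982]
Step 9: x=[2.0527] v=[-2.5794]
Step 10: x=[1.7934] v=[-2.5932]
Step 11: x=[1.5395] v=[-2.5392]
Step 12: x=[1.2976] v=[-2.4188]
Step 13: x=[1.0741] v=[-2.2351]
Step 14: x=[0.8748] v=[-1.9929]
Step 15: x=[0.7049] v=[-1.6986]
Step 16: x=[0.5689] v=[-1.3599]
Step 17: x=[0.4703] v=[-0.9856]
Step 18: x=[0.4118] v=[-0.5855]
Step 19: x=[0.3948] v=[-0.1701]
Step 20: x=[0.4198] v=[0.2497]
First v>=0 after going negative at step 20, time=2.0000

Answer: 2.0000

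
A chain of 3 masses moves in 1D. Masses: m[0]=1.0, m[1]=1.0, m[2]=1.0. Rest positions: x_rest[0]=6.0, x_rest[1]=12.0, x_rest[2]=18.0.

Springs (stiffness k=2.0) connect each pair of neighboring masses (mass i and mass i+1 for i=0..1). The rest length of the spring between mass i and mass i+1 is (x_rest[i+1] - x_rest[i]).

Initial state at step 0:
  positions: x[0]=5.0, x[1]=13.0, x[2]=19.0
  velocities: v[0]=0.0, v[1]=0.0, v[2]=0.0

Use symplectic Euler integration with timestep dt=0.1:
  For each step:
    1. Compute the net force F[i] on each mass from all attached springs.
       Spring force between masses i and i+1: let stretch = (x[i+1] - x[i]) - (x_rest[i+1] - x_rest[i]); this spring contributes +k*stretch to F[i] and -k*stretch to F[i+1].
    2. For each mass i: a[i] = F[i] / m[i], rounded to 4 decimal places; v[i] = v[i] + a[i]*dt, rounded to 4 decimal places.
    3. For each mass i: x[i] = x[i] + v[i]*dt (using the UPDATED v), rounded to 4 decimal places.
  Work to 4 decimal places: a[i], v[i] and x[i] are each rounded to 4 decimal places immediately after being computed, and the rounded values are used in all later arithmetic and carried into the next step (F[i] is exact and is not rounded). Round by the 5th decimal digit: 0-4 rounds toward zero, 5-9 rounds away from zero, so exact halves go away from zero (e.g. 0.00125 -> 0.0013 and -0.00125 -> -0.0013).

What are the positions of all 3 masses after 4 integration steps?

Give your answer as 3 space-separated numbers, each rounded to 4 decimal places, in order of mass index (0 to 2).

Answer: 5.3766 12.6351 18.9885

Derivation:
Step 0: x=[5.0000 13.0000 19.0000] v=[0.0000 0.0000 0.0000]
Step 1: x=[5.0400 12.9600 19.0000] v=[0.4000 -0.4000 0.0000]
Step 2: x=[5.1184 12.8824 18.9992] v=[0.7840 -0.7760 -0.0080]
Step 3: x=[5.2321 12.7719 18.9961] v=[1.1368 -1.1054 -0.0314]
Step 4: x=[5.3766 12.6351 18.9885] v=[1.4448 -1.3685 -0.0762]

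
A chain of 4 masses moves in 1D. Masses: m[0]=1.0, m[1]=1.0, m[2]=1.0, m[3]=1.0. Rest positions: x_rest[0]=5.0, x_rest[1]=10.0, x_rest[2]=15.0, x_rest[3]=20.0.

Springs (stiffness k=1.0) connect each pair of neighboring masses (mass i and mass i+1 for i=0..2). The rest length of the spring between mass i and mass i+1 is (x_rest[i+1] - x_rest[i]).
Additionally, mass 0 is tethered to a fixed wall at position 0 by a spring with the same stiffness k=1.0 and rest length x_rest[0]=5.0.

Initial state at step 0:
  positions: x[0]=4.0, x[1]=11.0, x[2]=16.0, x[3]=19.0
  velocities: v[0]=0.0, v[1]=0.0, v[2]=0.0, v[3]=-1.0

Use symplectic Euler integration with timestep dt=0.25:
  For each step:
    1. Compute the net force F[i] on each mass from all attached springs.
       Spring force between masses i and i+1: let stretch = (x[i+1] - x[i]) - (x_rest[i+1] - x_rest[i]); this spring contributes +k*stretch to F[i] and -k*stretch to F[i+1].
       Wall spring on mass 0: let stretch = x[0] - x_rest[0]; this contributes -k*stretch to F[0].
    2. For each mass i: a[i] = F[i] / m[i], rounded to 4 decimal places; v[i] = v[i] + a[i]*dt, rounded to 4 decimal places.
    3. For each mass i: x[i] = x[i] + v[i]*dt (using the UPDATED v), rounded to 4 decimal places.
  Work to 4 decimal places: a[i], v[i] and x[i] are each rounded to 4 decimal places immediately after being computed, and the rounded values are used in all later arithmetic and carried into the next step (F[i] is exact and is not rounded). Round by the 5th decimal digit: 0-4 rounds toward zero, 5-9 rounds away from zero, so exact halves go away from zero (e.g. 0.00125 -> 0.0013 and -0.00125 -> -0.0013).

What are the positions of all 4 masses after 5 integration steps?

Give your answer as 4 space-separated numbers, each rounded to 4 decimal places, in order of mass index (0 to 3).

Step 0: x=[4.0000 11.0000 16.0000 19.0000] v=[0.0000 0.0000 0.0000 -1.0000]
Step 1: x=[4.1875 10.8750 15.8750 18.8750] v=[0.7500 -0.5000 -0.5000 -0.5000]
Step 2: x=[4.5313 10.6445 15.6250 18.8750] v=[1.3750 -0.9219 -1.0000 0.0000]
Step 3: x=[4.9739 10.3432 15.2669 18.9844] v=[1.7705 -1.2051 -1.4326 0.4375]
Step 4: x=[5.4413 10.0141 14.8334 19.1739] v=[1.8694 -1.3165 -1.7342 0.7581]
Step 5: x=[5.8544 9.7004 14.3699 19.4047] v=[1.6523 -1.2549 -1.8539 0.9230]

Answer: 5.8544 9.7004 14.3699 19.4047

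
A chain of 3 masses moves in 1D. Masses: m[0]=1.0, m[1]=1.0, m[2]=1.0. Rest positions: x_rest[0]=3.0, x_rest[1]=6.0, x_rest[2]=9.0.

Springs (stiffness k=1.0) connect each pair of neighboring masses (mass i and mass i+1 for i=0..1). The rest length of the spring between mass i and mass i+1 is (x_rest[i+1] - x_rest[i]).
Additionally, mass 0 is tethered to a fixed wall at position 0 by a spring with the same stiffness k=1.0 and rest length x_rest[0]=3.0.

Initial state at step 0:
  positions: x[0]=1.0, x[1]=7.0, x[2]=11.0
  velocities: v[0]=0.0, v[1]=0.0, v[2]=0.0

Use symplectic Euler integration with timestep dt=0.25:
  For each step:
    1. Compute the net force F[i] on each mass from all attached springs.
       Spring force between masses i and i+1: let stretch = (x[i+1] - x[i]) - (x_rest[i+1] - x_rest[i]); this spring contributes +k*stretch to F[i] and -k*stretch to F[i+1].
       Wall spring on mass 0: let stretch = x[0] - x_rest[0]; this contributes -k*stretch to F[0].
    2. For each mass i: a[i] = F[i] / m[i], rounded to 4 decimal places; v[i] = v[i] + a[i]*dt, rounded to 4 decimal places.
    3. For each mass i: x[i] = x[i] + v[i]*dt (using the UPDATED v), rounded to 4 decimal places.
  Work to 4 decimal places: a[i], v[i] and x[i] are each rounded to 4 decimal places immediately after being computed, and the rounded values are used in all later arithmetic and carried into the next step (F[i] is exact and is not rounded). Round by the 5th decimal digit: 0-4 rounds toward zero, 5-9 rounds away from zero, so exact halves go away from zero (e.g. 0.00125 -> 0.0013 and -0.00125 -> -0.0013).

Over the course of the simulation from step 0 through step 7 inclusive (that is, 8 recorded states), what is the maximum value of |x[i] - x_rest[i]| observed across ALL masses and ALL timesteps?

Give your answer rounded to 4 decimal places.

Answer: 2.2675

Derivation:
Step 0: x=[1.0000 7.0000 11.0000] v=[0.0000 0.0000 0.0000]
Step 1: x=[1.3125 6.8750 10.9375] v=[1.2500 -0.5000 -0.2500]
Step 2: x=[1.8906 6.6563 10.8086] v=[2.3125 -0.8750 -0.5156]
Step 3: x=[2.6484 6.3992 10.6077] v=[3.0313 -1.0284 -0.8037]
Step 4: x=[3.4751 6.1707 10.3313] v=[3.3069 -0.9140 -1.1058]
Step 5: x=[4.2531 6.0338 9.9823] v=[3.1120 -0.5478 -1.3960]
Step 6: x=[4.8766 6.0323 9.5740] v=[2.4939 -0.0059 -1.6331]
Step 7: x=[5.2675 6.1800 9.1319] v=[1.5637 0.5906 -1.7685]
Max displacement = 2.2675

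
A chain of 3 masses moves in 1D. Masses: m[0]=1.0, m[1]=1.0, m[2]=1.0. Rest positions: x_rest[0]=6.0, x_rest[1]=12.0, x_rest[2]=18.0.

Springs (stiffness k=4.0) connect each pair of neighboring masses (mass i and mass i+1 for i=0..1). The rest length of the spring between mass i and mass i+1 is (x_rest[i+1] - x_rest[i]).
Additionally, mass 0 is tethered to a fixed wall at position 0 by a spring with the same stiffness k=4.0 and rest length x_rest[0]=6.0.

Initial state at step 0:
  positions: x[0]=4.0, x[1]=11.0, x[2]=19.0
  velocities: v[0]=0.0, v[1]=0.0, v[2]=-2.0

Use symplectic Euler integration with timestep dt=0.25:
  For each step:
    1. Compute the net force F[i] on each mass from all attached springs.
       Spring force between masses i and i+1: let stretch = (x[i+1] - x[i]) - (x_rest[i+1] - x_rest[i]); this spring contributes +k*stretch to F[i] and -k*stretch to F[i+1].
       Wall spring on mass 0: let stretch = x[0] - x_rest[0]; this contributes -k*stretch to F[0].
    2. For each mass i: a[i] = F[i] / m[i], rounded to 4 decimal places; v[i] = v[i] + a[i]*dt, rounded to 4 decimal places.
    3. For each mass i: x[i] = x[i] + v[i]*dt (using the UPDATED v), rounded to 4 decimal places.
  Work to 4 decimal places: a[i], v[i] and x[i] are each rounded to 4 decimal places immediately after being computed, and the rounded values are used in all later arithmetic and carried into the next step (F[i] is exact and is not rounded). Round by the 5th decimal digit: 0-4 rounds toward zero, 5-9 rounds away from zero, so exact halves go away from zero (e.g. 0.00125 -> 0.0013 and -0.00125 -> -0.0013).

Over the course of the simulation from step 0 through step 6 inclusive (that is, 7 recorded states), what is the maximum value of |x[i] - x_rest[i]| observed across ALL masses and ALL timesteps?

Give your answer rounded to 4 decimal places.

Answer: 2.6953

Derivation:
Step 0: x=[4.0000 11.0000 19.0000] v=[0.0000 0.0000 -2.0000]
Step 1: x=[4.7500 11.2500 18.0000] v=[3.0000 1.0000 -4.0000]
Step 2: x=[5.9375 11.5625 16.8125] v=[4.7500 1.2500 -4.7500]
Step 3: x=[7.0469 11.7813 15.8125] v=[4.4375 0.8750 -4.0000]
Step 4: x=[7.5782 11.8243 15.3047] v=[2.1250 0.1718 -2.0312]
Step 5: x=[7.2764 11.6758 15.4268] v=[-1.2071 -0.5939 0.4884]
Step 6: x=[6.2554 11.3652 16.1112] v=[-4.0841 -1.2423 2.7374]
Max displacement = 2.6953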